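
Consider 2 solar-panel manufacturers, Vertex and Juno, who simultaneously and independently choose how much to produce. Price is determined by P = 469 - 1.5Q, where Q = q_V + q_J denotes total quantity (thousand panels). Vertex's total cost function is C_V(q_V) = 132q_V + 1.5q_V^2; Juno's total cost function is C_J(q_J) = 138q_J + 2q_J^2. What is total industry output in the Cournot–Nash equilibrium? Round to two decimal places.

Vertex's profit: π_V = (469 - 1.5Q)q_V - (132q_V + (3/2)q_V²). Setting ∂π_V/∂q_V = 0: 337 - 6q_V - (3/2)(q_J) = 0.
Juno's profit: π_J = (469 - 1.5Q)q_J - (138q_J + 2q_J²). Setting ∂π_J/∂q_J = 0: 331 - 7q_J - (3/2)(q_V) = 0.
Rearranging gives the reaction functions q_V = (337 - (3/2)q_J)/6 and q_J = (331 - (3/2)q_V)/7.
Solving the pair: q_V = 46.8553, q_J = 1974/53.
Total output Q = 46.8553 + 1974/53 = 84.1006.

84.10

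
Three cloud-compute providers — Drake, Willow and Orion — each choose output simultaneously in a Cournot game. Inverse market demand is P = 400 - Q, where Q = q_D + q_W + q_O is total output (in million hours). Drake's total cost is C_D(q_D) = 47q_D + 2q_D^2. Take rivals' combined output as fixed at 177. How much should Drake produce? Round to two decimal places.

29.33

With rivals' combined output fixed at 177, Drake's profit is π_D = (400 - 177 - q_D)q_D - (47q_D + 2q_D²) = (223 - q_D)q_D - (47q_D + 2q_D²).
∂π_D/∂q_D = 176 - 6q_D = 0, so q_D = 88/3.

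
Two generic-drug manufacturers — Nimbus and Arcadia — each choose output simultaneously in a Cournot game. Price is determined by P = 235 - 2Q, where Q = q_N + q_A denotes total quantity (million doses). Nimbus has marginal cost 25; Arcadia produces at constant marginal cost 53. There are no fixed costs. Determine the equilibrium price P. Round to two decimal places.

104.33

Nimbus's profit: π_N = (235 - 2Q)q_N - (25q_N). Setting ∂π_N/∂q_N = 0: 210 - 4q_N - 2(q_A) = 0.
Arcadia's first-order condition: 182 - 4q_A - 2(q_N) = 0.
Rearranging gives the reaction functions q_N = (210 - 2q_A)/4 and q_A = (182 - 2q_N)/4.
Substituting one into the other gives q_N = 119/3 and q_A = 77/3.
Total output Q = 196/3, so price P = 235 - 2·(196/3) = 313/3.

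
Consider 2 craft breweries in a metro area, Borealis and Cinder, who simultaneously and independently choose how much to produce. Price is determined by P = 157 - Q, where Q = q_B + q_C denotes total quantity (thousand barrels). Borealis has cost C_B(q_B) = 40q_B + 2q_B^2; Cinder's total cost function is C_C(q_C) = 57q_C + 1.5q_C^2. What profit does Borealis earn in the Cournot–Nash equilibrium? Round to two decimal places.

Borealis's profit: π_B = (157 - Q)q_B - (40q_B + 2q_B²). Setting ∂π_B/∂q_B = 0: 117 - 6q_B - (q_C) = 0.
Cinder's first-order condition: 100 - 5q_C - (q_B) = 0.
So q_B = (117 - q_C)/6 and q_C = (100 - q_B)/5.
Solving the pair: q_B = 485/29, q_C = 483/29.
Price P = 157 - 968/29 = 123.6207.
Borealis's profit: 123.6207·(485/29) - 40·(485/29) - 2(485/29)² = 839.0904.

839.09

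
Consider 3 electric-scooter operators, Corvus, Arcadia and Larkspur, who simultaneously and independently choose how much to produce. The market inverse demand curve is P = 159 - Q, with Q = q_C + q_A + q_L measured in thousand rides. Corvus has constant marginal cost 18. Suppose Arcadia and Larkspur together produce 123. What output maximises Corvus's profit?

9

With rivals' combined output fixed at 123, Corvus's profit is π_C = (159 - 123 - q_C)q_C - (18q_C) = (36 - q_C)q_C - (18q_C).
∂π_C/∂q_C = 18 - 2q_C = 0, so q_C = 9.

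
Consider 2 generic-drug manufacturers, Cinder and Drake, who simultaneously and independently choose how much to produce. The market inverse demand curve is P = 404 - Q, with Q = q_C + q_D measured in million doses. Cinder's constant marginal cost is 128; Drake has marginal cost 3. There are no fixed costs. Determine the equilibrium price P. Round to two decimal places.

178.33

Cinder's profit: π_C = (404 - Q)q_C - (128q_C). Setting ∂π_C/∂q_C = 0: 276 - 2q_C - (q_D) = 0.
Drake's first-order condition: 401 - 2q_D - (q_C) = 0.
Rearranging gives the reaction functions q_C = (276 - q_D)/2 and q_D = (401 - q_C)/2.
Solving the pair: q_C = 151/3, q_D = 526/3.
Total output Q = 677/3, so price P = 404 - 677/3 = 535/3.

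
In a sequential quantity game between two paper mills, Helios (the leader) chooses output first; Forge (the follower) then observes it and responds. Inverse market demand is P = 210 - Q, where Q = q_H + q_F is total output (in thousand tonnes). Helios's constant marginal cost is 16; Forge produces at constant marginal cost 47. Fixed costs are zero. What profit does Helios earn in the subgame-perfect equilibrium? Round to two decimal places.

The follower Forge best-responds to any q_H: π_F = (210 - Q)q_F - 47q_F.
∂π_F/∂q_F = 163 - q_H - 2q_F = 0 gives the reaction function q_F = (163 - q_H)/2.
Helios substitutes q_F(q_H) into its own profit: π_H = q_H(210 - q_H - (163 - q_H)/2) - 16q_H = (257/2 - (1/2)q_H)q_H - 16q_H.
Leader FOC: 225/2 - q_H = 0, so q_H = 225/2.
Then q_F = (163 - 225/2)/2 = 101/4.
Price P = 210 - 551/4 = 289/4.
Helios's profit: (289/4 - 16)·(225/2) = 6328.1250.

6328.13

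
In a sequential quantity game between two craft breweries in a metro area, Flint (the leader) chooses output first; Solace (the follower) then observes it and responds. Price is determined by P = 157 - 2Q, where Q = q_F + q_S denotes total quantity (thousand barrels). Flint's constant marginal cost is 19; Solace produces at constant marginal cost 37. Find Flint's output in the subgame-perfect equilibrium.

39

The follower Solace best-responds to any q_F: π_S = (157 - 2Q)q_S - 37q_S.
∂π_S/∂q_S = 120 - 2q_F - 4q_S = 0 gives the reaction function q_S = (120 - 2q_F)/4.
Flint substitutes q_S(q_F) into its own profit: π_F = q_F(157 - 2q_F - (120 - 2q_F)/2) - 19q_F = (97 - q_F)q_F - 19q_F.
The leader's first-order condition 78 - 2q_F = 0 yields q_F = 39.
Then q_S = (120 - 2·39)/4 = 21/2.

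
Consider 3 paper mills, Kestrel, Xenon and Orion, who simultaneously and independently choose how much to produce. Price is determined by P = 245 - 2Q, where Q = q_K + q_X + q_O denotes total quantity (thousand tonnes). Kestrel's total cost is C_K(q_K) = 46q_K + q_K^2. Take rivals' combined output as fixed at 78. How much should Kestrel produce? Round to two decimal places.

With rivals' combined output fixed at 78, Kestrel's profit is π_K = (245 - 2·78 - 2q_K)q_K - (46q_K + q_K²) = (89 - 2q_K)q_K - (46q_K + q_K²).
∂π_K/∂q_K = 43 - 6q_K = 0, so q_K = 43/6.

7.17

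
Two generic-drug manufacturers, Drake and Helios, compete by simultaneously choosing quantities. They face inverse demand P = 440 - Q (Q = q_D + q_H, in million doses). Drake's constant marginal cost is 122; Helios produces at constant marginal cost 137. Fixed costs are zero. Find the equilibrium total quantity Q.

207

Drake's profit: π_D = (440 - Q)q_D - (122q_D). Setting ∂π_D/∂q_D = 0: 318 - 2q_D - (q_H) = 0.
Helios's first-order condition: 303 - 2q_H - (q_D) = 0.
Best responses: q_D = (318 - q_H)/2, q_H = (303 - q_D)/2.
Solving the pair: q_D = 111, q_H = 96.
Total output Q = 111 + 96 = 207.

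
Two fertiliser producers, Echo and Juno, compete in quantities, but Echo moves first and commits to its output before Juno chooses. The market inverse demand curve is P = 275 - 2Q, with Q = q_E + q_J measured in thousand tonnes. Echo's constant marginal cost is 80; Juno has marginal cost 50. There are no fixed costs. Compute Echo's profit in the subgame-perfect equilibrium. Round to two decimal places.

1701.56

The follower Juno best-responds to any q_E: π_J = (275 - 2Q)q_J - 50q_J.
Follower FOC: 225 - 2q_E - 4q_J = 0, so q_J(q_E) = (225 - 2q_E)/4.
Echo substitutes q_J(q_E) into its own profit: π_E = q_E(275 - 2q_E - (225 - 2q_E)/2) - 80q_E = (325/2 - q_E)q_E - 80q_E.
Maximising: ∂π_E/∂q_E = 165/2 - 2q_E = 0, giving q_E = 165/4.
Then q_J = (225 - 2·(165/4))/4 = 285/8.
Price P = 275 - 2·(615/8) = 485/4.
Echo's profit: (485/4 - 80)·(165/4) = 1701.5625.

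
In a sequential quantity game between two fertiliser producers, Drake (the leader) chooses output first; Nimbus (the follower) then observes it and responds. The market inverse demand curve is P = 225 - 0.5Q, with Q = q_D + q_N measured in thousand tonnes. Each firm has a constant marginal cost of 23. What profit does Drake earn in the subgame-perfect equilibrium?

10201

Solve by backward induction. Given q_D, the follower Nimbus maximises π_N = (225 - (1/2)q_D - (1/2)q_N)q_N - 23q_N.
Follower FOC: 202 - (1/2)q_D - q_N = 0, so q_N(q_D) = (202 - (1/2)q_D).
Drake substitutes q_N(q_D) into its own profit: π_D = q_D(225 - (1/2)q_D - (202 - (1/2)q_D)/2) - 23q_D = (124 - (1/4)q_D)q_D - 23q_D.
The leader's first-order condition 101 - (1/2)q_D = 0 yields q_D = 202.
Then q_N = (202 - (1/2)·202) = 101.
Price P = 225 - (1/2)·303 = 147/2.
Drake's profit: (147/2 - 23)·202 = 10201.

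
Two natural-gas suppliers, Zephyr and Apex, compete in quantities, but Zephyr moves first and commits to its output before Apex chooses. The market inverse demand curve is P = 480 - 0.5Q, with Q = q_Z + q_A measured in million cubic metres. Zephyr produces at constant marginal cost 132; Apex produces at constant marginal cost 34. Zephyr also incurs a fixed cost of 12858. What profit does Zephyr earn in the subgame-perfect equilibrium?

Solve by backward induction. Given q_Z, the follower Apex maximises π_A = (480 - (1/2)q_Z - (1/2)q_A)q_A - 34q_A.
∂π_A/∂q_A = 446 - (1/2)q_Z - q_A = 0 gives the reaction function q_A = (446 - (1/2)q_Z).
The leader anticipates this reaction. Substituting into P = 480 - 0.5Q gives P = 257 - (1/4)q_Z, so π_Z = (257 - (1/4)q_Z)q_Z - 132q_Z.
The leader's first-order condition 125 - (1/2)q_Z = 0 yields q_Z = 250.
Then q_A = (446 - (1/2)·250) = 321.
Price P = 480 - (1/2)·571 = 389/2.
Zephyr's profit: (389/2 - 132)·250 - 12858 = 2767.

2767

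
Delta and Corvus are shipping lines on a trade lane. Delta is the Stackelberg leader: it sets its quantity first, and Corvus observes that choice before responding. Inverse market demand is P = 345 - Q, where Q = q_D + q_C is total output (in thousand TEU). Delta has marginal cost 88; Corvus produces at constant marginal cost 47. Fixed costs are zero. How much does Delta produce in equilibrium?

The follower Corvus best-responds to any q_D: π_C = (345 - Q)q_C - 47q_C.
Follower FOC: 298 - q_D - 2q_C = 0, so q_C(q_D) = (298 - q_D)/2.
Delta substitutes q_C(q_D) into its own profit: π_D = q_D(345 - q_D - (298 - q_D)/2) - 88q_D = (196 - (1/2)q_D)q_D - 88q_D.
Leader FOC: 108 - q_D = 0, so q_D = 108.
Then q_C = (298 - 108)/2 = 95.

108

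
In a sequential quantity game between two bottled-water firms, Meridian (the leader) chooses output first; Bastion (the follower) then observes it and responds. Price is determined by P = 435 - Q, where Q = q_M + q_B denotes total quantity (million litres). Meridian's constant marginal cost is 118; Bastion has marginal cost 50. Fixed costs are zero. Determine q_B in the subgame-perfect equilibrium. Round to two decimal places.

The follower Bastion best-responds to any q_M: π_B = (435 - Q)q_B - 50q_B.
∂π_B/∂q_B = 385 - q_M - 2q_B = 0 gives the reaction function q_B = (385 - q_M)/2.
The leader anticipates this reaction. Substituting into P = 435 - Q gives P = 485/2 - (1/2)q_M, so π_M = (485/2 - (1/2)q_M)q_M - 118q_M.
The leader's first-order condition 249/2 - q_M = 0 yields q_M = 249/2.
Then q_B = (385 - 249/2)/2 = 521/4.

130.25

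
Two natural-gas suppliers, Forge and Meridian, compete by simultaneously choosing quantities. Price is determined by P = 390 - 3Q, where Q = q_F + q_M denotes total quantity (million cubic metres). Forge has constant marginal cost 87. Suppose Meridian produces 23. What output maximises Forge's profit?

39

With the rival's output fixed at 23, Forge's profit is π_F = (390 - 3·23 - 3q_F)q_F - (87q_F) = (321 - 3q_F)q_F - (87q_F).
∂π_F/∂q_F = 234 - 6q_F = 0, so q_F = 39.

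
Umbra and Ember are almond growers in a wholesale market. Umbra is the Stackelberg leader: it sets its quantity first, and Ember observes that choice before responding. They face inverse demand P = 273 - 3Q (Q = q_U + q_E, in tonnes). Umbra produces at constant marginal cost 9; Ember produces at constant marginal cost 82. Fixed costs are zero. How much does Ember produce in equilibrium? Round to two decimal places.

3.75

The follower Ember best-responds to any q_U: π_E = (273 - 3Q)q_E - 82q_E.
Follower FOC: 191 - 3q_U - 6q_E = 0, so q_E(q_U) = (191 - 3q_U)/6.
The leader anticipates this reaction. Substituting into P = 273 - 3Q gives P = 355/2 - (3/2)q_U, so π_U = (355/2 - (3/2)q_U)q_U - 9q_U.
Maximising: ∂π_U/∂q_U = 337/2 - 3q_U = 0, giving q_U = 337/6.
Then q_E = (191 - 3·(337/6))/6 = 15/4.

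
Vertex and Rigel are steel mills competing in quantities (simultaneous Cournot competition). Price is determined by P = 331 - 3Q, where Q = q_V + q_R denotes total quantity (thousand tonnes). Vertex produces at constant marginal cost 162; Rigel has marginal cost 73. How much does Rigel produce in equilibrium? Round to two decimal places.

38.56

Vertex's profit: π_V = (331 - 3Q)q_V - (162q_V). Setting ∂π_V/∂q_V = 0: 169 - 6q_V - 3(q_R) = 0.
Rigel's first-order condition: 258 - 6q_R - 3(q_V) = 0.
So q_V = (169 - 3q_R)/6 and q_R = (258 - 3q_V)/6.
Substituting one into the other gives q_V = 80/9 and q_R = 347/9.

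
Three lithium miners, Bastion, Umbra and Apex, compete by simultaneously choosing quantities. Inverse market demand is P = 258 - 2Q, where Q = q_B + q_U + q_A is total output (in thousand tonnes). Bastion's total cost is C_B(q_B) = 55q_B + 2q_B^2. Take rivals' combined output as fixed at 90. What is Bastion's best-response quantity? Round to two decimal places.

With rivals' combined output fixed at 90, Bastion's profit is π_B = (258 - 2·90 - 2q_B)q_B - (55q_B + 2q_B²) = (78 - 2q_B)q_B - (55q_B + 2q_B²).
∂π_B/∂q_B = 23 - 8q_B = 0, so q_B = 23/8.

2.88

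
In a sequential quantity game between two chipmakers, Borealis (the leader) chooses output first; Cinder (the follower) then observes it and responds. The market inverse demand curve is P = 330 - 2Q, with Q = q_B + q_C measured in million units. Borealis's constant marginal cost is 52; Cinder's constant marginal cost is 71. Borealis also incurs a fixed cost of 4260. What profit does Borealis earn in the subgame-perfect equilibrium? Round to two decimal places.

Solve by backward induction. Given q_B, the follower Cinder maximises π_C = (330 - 2q_B - 2q_C)q_C - 71q_C.
∂π_C/∂q_C = 259 - 2q_B - 4q_C = 0 gives the reaction function q_C = (259 - 2q_B)/4.
Borealis substitutes q_C(q_B) into its own profit: π_B = q_B(330 - 2q_B - (259 - 2q_B)/2) - 52q_B = (401/2 - q_B)q_B - 52q_B.
Maximising: ∂π_B/∂q_B = 297/2 - 2q_B = 0, giving q_B = 297/4.
Then q_C = (259 - 2·(297/4))/4 = 221/8.
Price P = 330 - 2·(815/8) = 505/4.
Borealis's profit: (505/4 - 52)·(297/4) - 4260 = 1253.0625.

1253.06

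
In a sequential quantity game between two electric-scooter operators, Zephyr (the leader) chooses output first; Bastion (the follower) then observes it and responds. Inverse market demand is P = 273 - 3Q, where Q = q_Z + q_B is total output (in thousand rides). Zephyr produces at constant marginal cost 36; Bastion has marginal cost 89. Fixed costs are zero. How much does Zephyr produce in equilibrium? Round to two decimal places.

48.33

Solve by backward induction. Given q_Z, the follower Bastion maximises π_B = (273 - 3q_Z - 3q_B)q_B - 89q_B.
Follower FOC: 184 - 3q_Z - 6q_B = 0, so q_B(q_Z) = (184 - 3q_Z)/6.
Zephyr substitutes q_B(q_Z) into its own profit: π_Z = q_Z(273 - 3q_Z - (184 - 3q_Z)/2) - 36q_Z = (181 - (3/2)q_Z)q_Z - 36q_Z.
Maximising: ∂π_Z/∂q_Z = 145 - 3q_Z = 0, giving q_Z = 145/3.
Then q_B = (184 - 3·(145/3))/6 = 13/2.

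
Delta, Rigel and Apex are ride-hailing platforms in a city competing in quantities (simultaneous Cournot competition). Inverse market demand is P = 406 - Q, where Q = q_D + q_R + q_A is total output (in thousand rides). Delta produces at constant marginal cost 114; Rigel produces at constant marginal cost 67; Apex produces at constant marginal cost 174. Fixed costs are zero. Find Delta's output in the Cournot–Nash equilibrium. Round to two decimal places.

76.25

Delta's profit: π_D = (406 - Q)q_D - (114q_D). Setting ∂π_D/∂q_D = 0: 292 - 2q_D - (q_R + q_A) = 0.
Rigel's first-order condition: 339 - 2q_R - (q_D + q_A) = 0.
Apex's profit: π_A = (406 - Q)q_A - (174q_A). Setting ∂π_A/∂q_A = 0: 232 - 2q_A - (q_D + q_R) = 0.
Adding the 3 first-order conditions: 863 − 4Q = 0, so Q = 863/4.
Back-substituting: q_D = (292 − 863/4) = 305/4, q_R = (339 − 863/4) = 493/4, q_A = (232 − 863/4) = 65/4.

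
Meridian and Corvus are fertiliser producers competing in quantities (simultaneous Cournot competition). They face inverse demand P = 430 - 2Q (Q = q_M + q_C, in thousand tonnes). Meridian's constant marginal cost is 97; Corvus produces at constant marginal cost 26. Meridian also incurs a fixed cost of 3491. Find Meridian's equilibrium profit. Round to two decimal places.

322.56

Meridian's profit: π_M = (430 - 2Q)q_M - (97q_M). Setting ∂π_M/∂q_M = 0: 333 - 4q_M - 2(q_C) = 0.
Corvus's first-order condition: 404 - 4q_C - 2(q_M) = 0.
Best responses: q_M = (333 - 2q_C)/4, q_C = (404 - 2q_M)/4.
Solving the pair: q_M = 131/3, q_C = 475/6.
Price P = 430 - 2·(737/6) = 553/3.
Meridian's profit: (553/3 - 97)·(131/3) - 3491 = 322.5556.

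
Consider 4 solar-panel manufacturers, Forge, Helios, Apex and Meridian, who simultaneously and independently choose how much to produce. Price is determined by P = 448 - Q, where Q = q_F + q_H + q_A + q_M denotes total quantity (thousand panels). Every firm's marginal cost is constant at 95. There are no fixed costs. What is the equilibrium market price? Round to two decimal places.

165.60

A representative firm's profit is π_i = q_i(448 - Q) - 95q_i.
First-order condition (treating rivals' output as given): 353 - 2q_i - Σ_{j≠i} q_j = 0.
By symmetry each firm produces the same amount; substituting Σ_{j≠i} q_j = 3q_i yields q_i = 353/5.
Total output Q = 1412/5, so price P = 448 - 1412/5 = 828/5.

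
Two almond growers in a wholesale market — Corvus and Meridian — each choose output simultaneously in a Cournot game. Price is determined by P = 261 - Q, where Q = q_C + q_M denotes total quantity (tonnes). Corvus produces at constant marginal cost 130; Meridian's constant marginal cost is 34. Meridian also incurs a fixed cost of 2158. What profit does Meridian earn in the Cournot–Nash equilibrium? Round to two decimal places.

9434.11

Corvus's profit: π_C = (261 - Q)q_C - (130q_C). Setting ∂π_C/∂q_C = 0: 131 - 2q_C - (q_M) = 0.
Meridian's first-order condition: 227 - 2q_M - (q_C) = 0.
Best responses: q_C = (131 - q_M)/2, q_M = (227 - q_C)/2.
Solving the pair: q_C = 35/3, q_M = 323/3.
Price P = 261 - 358/3 = 425/3.
Meridian's profit: (425/3 - 34)·(323/3) - 2158 = 9434.1111.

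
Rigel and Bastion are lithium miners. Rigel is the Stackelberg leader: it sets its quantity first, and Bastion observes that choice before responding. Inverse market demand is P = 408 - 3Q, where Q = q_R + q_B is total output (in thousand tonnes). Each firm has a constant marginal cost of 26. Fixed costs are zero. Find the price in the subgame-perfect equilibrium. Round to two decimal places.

The follower Bastion best-responds to any q_R: π_B = (408 - 3Q)q_B - 26q_B.
Setting the follower's marginal profit to zero, 382 - 3q_R - 6q_B = 0, i.e. q_B = (382 - 3q_R)/6.
The leader anticipates this reaction. Substituting into P = 408 - 3Q gives P = 217 - (3/2)q_R, so π_R = (217 - (3/2)q_R)q_R - 26q_R.
The leader's first-order condition 191 - 3q_R = 0 yields q_R = 191/3.
Then q_B = (382 - 3·(191/3))/6 = 191/6.
Total output Q = 191/2, so price P = 408 - 3·(191/2) = 243/2.

121.50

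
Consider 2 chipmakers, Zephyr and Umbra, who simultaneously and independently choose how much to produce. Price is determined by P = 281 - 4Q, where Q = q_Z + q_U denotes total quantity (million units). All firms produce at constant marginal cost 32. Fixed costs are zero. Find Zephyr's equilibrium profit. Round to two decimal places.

1722.25

A representative firm's profit is π_i = q_i(281 - 4Q) - 32q_i.
First-order condition (treating rivals' output as given): 249 - 8q_i - 4q_j = 0.
With identical firms every q_j equals q_i, so q_j = q_i and 249 = 12q_i, giving q_i = 83/4.
Price P = 281 - 4·(83/2) = 115.
Zephyr's profit: (115 - 32)·(83/4) = 1722.2500.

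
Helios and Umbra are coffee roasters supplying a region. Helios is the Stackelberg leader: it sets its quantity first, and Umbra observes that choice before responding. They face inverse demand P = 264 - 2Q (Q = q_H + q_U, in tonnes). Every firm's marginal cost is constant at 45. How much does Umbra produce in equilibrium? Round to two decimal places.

Solve by backward induction. Given q_H, the follower Umbra maximises π_U = (264 - 2q_H - 2q_U)q_U - 45q_U.
Setting the follower's marginal profit to zero, 219 - 2q_H - 4q_U = 0, i.e. q_U = (219 - 2q_H)/4.
The leader anticipates this reaction. Substituting into P = 264 - 2Q gives P = 309/2 - q_H, so π_H = (309/2 - q_H)q_H - 45q_H.
Leader FOC: 219/2 - 2q_H = 0, so q_H = 219/4.
Then q_U = (219 - 2·(219/4))/4 = 219/8.

27.38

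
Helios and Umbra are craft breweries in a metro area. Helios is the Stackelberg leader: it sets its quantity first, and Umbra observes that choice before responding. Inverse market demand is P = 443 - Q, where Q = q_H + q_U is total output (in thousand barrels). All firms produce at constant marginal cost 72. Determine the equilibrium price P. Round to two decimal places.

The follower Umbra best-responds to any q_H: π_U = (443 - Q)q_U - 72q_U.
Follower FOC: 371 - q_H - 2q_U = 0, so q_U(q_H) = (371 - q_H)/2.
The leader anticipates this reaction. Substituting into P = 443 - Q gives P = 515/2 - (1/2)q_H, so π_H = (515/2 - (1/2)q_H)q_H - 72q_H.
Maximising: ∂π_H/∂q_H = 371/2 - q_H = 0, giving q_H = 371/2.
Then q_U = (371 - 371/2)/2 = 371/4.
Total output Q = 1113/4, so price P = 443 - 1113/4 = 659/4.

164.75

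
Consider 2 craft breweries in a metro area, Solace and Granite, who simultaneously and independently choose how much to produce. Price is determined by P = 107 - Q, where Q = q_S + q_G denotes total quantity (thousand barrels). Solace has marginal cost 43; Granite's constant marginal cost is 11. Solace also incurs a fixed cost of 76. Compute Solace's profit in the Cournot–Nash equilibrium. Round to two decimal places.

37.78

Solace's profit: π_S = (107 - Q)q_S - (43q_S). Setting ∂π_S/∂q_S = 0: 64 - 2q_S - (q_G) = 0.
Granite's first-order condition: 96 - 2q_G - (q_S) = 0.
Best responses: q_S = (64 - q_G)/2, q_G = (96 - q_S)/2.
Substituting one into the other gives q_S = 32/3 and q_G = 128/3.
Price P = 107 - 160/3 = 161/3.
Solace's profit: (161/3 - 43)·(32/3) - 76 = 340/9.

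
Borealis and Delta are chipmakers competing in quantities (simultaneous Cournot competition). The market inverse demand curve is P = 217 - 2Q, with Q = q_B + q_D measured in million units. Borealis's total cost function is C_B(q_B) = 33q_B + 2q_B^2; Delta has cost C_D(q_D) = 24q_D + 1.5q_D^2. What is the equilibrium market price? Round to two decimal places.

Borealis's profit: π_B = (217 - 2Q)q_B - (33q_B + 2q_B²). Setting ∂π_B/∂q_B = 0: 184 - 8q_B - 2(q_D) = 0.
Delta's profit: π_D = (217 - 2Q)q_D - (24q_D + (3/2)q_D²). Setting ∂π_D/∂q_D = 0: 193 - 7q_D - 2(q_B) = 0.
Rearranging gives the reaction functions q_B = (184 - 2q_D)/8 and q_D = (193 - 2q_B)/7.
Substituting one into the other gives q_B = 451/26 and q_D = 294/13.
Total output Q = 1039/26, so price P = 217 - 2·(1039/26) = 1782/13.

137.08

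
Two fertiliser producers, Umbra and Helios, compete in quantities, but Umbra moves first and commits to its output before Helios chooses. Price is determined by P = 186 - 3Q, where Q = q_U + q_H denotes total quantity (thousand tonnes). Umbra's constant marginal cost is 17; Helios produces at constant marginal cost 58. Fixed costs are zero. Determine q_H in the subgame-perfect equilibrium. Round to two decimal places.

3.83

Solve by backward induction. Given q_U, the follower Helios maximises π_H = (186 - 3q_U - 3q_H)q_H - 58q_H.
Follower FOC: 128 - 3q_U - 6q_H = 0, so q_H(q_U) = (128 - 3q_U)/6.
Umbra substitutes q_H(q_U) into its own profit: π_U = q_U(186 - 3q_U - (128 - 3q_U)/2) - 17q_U = (122 - (3/2)q_U)q_U - 17q_U.
Maximising: ∂π_U/∂q_U = 105 - 3q_U = 0, giving q_U = 35.
Then q_H = (128 - 3·35)/6 = 23/6.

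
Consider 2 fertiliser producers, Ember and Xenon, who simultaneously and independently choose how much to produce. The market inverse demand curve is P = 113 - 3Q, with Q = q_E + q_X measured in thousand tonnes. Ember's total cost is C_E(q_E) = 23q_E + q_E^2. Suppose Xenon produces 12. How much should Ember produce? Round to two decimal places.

With the rival's output fixed at 12, Ember's profit is π_E = (113 - 3·12 - 3q_E)q_E - (23q_E + q_E²) = (77 - 3q_E)q_E - (23q_E + q_E²).
∂π_E/∂q_E = 54 - 8q_E = 0, so q_E = 27/4.

6.75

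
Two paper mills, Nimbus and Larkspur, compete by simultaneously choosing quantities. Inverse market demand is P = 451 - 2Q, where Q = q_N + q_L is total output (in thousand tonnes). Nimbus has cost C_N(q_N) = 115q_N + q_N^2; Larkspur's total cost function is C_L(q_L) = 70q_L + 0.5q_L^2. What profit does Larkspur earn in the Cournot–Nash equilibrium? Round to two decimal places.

9633.86

Nimbus's profit: π_N = (451 - 2Q)q_N - (115q_N + q_N²). Setting ∂π_N/∂q_N = 0: 336 - 6q_N - 2(q_L) = 0.
Larkspur's profit: π_L = (451 - 2Q)q_L - (70q_L + (1/2)q_L²). Setting ∂π_L/∂q_L = 0: 381 - 5q_L - 2(q_N) = 0.
Best responses: q_N = (336 - 2q_L)/6, q_L = (381 - 2q_N)/5.
Solving the pair: q_N = 459/13, q_L = 807/13.
Price P = 451 - 2·(1266/13) = 256.2308.
Larkspur's profit: 256.2308·(807/13) - 70·(807/13) - (1/2)(807/13)² = 9633.8609.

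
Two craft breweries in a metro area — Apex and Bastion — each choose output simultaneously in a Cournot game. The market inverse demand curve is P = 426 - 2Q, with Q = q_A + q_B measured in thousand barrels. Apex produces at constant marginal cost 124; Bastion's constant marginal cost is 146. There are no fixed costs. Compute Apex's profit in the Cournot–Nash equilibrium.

5832

Apex's profit: π_A = (426 - 2Q)q_A - (124q_A). Setting ∂π_A/∂q_A = 0: 302 - 4q_A - 2(q_B) = 0.
Bastion's first-order condition: 280 - 4q_B - 2(q_A) = 0.
Best responses: q_A = (302 - 2q_B)/4, q_B = (280 - 2q_A)/4.
Solving the pair: q_A = 54, q_B = 43.
Price P = 426 - 2·97 = 232.
Apex's profit: (232 - 124)·54 = 5832.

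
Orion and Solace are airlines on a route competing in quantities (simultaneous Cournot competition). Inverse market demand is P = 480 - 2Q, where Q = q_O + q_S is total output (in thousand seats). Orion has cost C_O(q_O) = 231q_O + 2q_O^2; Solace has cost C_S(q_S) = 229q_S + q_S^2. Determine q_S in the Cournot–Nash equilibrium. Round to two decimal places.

Orion's profit: π_O = (480 - 2Q)q_O - (231q_O + 2q_O²). Setting ∂π_O/∂q_O = 0: 249 - 8q_O - 2(q_S) = 0.
Solace's profit: π_S = (480 - 2Q)q_S - (229q_S + q_S²). Setting ∂π_S/∂q_S = 0: 251 - 6q_S - 2(q_O) = 0.
Best responses: q_O = (249 - 2q_S)/8, q_S = (251 - 2q_O)/6.
Solving the pair: q_O = 248/11, q_S = 755/22.

34.32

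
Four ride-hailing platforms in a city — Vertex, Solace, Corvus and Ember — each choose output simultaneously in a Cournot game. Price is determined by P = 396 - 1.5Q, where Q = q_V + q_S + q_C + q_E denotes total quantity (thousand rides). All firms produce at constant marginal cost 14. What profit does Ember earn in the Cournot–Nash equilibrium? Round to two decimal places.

Each firm earns π_i = (396 - 1.5Q)q_i - 14q_i.
Setting ∂π_i/∂q_i = 0 with rivals' quantities fixed: 382 - 3q_i - (3/2)·Σ_{j≠i} q_j = 0.
By symmetry each firm produces the same amount; substituting Σ_{j≠i} q_j = 3q_i yields q_i = 382/(15/2) = 764/15.
Price P = 396 - (3/2)·203.7333 = 452/5.
Ember's profit: (452/5 - 14)·(764/15) = 3891.3067.

3891.31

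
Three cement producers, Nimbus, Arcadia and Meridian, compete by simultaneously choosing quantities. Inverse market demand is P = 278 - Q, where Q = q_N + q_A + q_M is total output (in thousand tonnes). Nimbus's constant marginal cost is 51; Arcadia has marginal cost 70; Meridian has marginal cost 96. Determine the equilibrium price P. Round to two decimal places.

Nimbus's profit: π_N = (278 - Q)q_N - (51q_N). Setting ∂π_N/∂q_N = 0: 227 - 2q_N - (q_A + q_M) = 0.
Arcadia's first-order condition: 208 - 2q_A - (q_N + q_M) = 0.
Meridian's first-order condition: 182 - 2q_M - (q_N + q_A) = 0.
Adding the 3 first-order conditions: 617 − 4Q = 0, so Q = 617/4.
Back-substituting: q_N = (227 − 617/4) = 291/4, q_A = (208 − 617/4) = 215/4, q_M = (182 − 617/4) = 111/4.
Total output Q = 617/4, so price P = 278 - 617/4 = 495/4.

123.75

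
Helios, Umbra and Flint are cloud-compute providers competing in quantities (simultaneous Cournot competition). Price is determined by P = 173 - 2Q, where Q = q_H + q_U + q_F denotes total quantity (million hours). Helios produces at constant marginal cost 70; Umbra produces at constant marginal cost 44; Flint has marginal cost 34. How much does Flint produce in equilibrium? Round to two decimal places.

Helios's profit: π_H = (173 - 2Q)q_H - (70q_H). Setting ∂π_H/∂q_H = 0: 103 - 4q_H - 2(q_U + q_F) = 0.
Umbra's first-order condition: 129 - 4q_U - 2(q_H + q_F) = 0.
Flint's first-order condition: 139 - 4q_F - 2(q_H + q_U) = 0.
Adding the 3 first-order conditions: 371 − 8Q = 0, so Q = 371/8.
Back-substituting: q_H = (103 − 371/4)/2 = 41/8, q_U = (129 − 371/4)/2 = 145/8, q_F = (139 − 371/4)/2 = 185/8.

23.13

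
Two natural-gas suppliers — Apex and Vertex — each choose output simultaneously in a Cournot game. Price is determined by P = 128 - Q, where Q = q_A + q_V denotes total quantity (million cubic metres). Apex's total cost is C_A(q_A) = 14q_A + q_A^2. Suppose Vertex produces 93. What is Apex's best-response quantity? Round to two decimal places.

With the rival's output fixed at 93, Apex's profit is π_A = (128 - 93 - q_A)q_A - (14q_A + q_A²) = (35 - q_A)q_A - (14q_A + q_A²).
∂π_A/∂q_A = 21 - 4q_A = 0, so q_A = 21/4.

5.25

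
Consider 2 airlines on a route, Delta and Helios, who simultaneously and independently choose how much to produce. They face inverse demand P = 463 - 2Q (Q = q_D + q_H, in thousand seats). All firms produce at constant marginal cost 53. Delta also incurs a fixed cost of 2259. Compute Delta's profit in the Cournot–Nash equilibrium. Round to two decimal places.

A representative firm's profit is π_i = q_i(463 - 2Q) - 53q_i.
First-order condition (treating rivals' output as given): 410 - 4q_i - 2q_j = 0.
By symmetry each firm produces the same amount; substituting q_j = q_i yields q_i = 410/6 = 205/3.
Price P = 463 - 2·(410/3) = 569/3.
Delta's profit: (569/3 - 53)·(205/3) - 2259 = 7079.8889.

7079.89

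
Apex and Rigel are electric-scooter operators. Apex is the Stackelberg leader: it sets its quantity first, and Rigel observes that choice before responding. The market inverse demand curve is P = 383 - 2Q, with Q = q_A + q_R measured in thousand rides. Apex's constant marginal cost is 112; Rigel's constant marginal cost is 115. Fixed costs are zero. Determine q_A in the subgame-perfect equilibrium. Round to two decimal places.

Solve by backward induction. Given q_A, the follower Rigel maximises π_R = (383 - 2q_A - 2q_R)q_R - 115q_R.
∂π_R/∂q_R = 268 - 2q_A - 4q_R = 0 gives the reaction function q_R = (268 - 2q_A)/4.
The leader anticipates this reaction. Substituting into P = 383 - 2Q gives P = 249 - q_A, so π_A = (249 - q_A)q_A - 112q_A.
Leader FOC: 137 - 2q_A = 0, so q_A = 137/2.
Then q_R = (268 - 2·(137/2))/4 = 131/4.

68.50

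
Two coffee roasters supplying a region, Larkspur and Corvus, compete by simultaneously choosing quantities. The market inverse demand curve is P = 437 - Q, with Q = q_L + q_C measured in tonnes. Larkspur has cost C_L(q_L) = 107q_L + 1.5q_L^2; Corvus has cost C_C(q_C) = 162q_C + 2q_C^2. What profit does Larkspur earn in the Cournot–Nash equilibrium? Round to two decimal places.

Larkspur's profit: π_L = (437 - Q)q_L - (107q_L + (3/2)q_L²). Setting ∂π_L/∂q_L = 0: 330 - 5q_L - (q_C) = 0.
Corvus's first-order condition: 275 - 6q_C - (q_L) = 0.
Best responses: q_L = (330 - q_C)/5, q_C = (275 - q_L)/6.
Substituting one into the other gives q_L = 1705/29 and q_C = 1045/29.
Price P = 437 - 94.8276 = 342.1724.
Larkspur's profit: 342.1724·(1705/29) - 107·(1705/29) - (3/2)(1705/29)² = 8641.5725.

8641.57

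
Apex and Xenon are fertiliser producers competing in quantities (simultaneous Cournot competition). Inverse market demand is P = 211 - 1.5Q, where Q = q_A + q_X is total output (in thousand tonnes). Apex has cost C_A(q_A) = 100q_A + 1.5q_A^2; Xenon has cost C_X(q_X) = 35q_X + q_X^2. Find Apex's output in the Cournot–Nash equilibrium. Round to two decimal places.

10.49

Apex's profit: π_A = (211 - 1.5Q)q_A - (100q_A + (3/2)q_A²). Setting ∂π_A/∂q_A = 0: 111 - 6q_A - (3/2)(q_X) = 0.
Xenon's profit: π_X = (211 - 1.5Q)q_X - (35q_X + q_X²). Setting ∂π_X/∂q_X = 0: 176 - 5q_X - (3/2)(q_A) = 0.
Rearranging gives the reaction functions q_A = (111 - (3/2)q_X)/6 and q_X = (176 - (3/2)q_A)/5.
Substituting one into the other gives q_A = 388/37 and q_X = 1186/37.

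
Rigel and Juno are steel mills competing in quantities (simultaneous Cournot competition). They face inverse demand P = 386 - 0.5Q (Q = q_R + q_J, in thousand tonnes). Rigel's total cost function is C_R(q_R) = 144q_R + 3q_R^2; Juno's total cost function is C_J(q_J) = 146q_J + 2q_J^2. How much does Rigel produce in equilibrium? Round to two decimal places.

31.37

Rigel's profit: π_R = (386 - 0.5Q)q_R - (144q_R + 3q_R²). Setting ∂π_R/∂q_R = 0: 242 - 7q_R - (1/2)(q_J) = 0.
Juno's profit: π_J = (386 - 0.5Q)q_J - (146q_J + 2q_J²). Setting ∂π_J/∂q_J = 0: 240 - 5q_J - (1/2)(q_R) = 0.
Rearranging gives the reaction functions q_R = (242 - (1/2)q_J)/7 and q_J = (240 - (1/2)q_R)/5.
Solving the pair: q_R = 31.3669, q_J = 44.8633.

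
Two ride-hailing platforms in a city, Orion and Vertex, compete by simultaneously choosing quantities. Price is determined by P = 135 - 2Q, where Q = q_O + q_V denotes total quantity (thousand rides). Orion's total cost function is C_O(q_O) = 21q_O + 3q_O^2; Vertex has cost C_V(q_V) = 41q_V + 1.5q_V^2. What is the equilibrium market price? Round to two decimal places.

94.94

Orion's profit: π_O = (135 - 2Q)q_O - (21q_O + 3q_O²). Setting ∂π_O/∂q_O = 0: 114 - 10q_O - 2(q_V) = 0.
Vertex's profit: π_V = (135 - 2Q)q_V - (41q_V + (3/2)q_V²). Setting ∂π_V/∂q_V = 0: 94 - 7q_V - 2(q_O) = 0.
So q_O = (114 - 2q_V)/10 and q_V = (94 - 2q_O)/7.
Solving the pair: q_O = 305/33, q_V = 356/33.
Total output Q = 661/33, so price P = 135 - 2·(661/33) = 94.9394.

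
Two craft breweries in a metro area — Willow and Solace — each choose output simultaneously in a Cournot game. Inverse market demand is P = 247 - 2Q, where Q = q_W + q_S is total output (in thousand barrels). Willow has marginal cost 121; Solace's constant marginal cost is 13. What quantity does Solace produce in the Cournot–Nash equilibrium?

57

Willow's profit: π_W = (247 - 2Q)q_W - (121q_W). Setting ∂π_W/∂q_W = 0: 126 - 4q_W - 2(q_S) = 0.
Solace's profit: π_S = (247 - 2Q)q_S - (13q_S). Setting ∂π_S/∂q_S = 0: 234 - 4q_S - 2(q_W) = 0.
So q_W = (126 - 2q_S)/4 and q_S = (234 - 2q_W)/4.
Substituting one into the other gives q_W = 3 and q_S = 57.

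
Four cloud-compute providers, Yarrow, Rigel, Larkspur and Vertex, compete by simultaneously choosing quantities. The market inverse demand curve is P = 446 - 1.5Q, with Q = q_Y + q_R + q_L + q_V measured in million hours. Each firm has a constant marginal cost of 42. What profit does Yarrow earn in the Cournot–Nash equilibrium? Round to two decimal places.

Each firm earns π_i = (446 - 1.5Q)q_i - 42q_i.
Setting ∂π_i/∂q_i = 0 with rivals' quantities fixed: 404 - 3q_i - (3/2)·Σ_{j≠i} q_j = 0.
With identical firms every q_j equals q_i, so Σ_{j≠i} q_j = 3q_i and 404 = (15/2)q_i, giving q_i = 808/15.
Price P = 446 - (3/2)·215.4667 = 614/5.
Yarrow's profit: (614/5 - 42)·(808/15) = 4352.4267.

4352.43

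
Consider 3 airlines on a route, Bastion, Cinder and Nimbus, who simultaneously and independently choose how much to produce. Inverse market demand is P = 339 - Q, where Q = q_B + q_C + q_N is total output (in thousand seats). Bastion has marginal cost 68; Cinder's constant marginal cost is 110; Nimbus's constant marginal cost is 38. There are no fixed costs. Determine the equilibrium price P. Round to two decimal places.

138.75

Bastion's profit: π_B = (339 - Q)q_B - (68q_B). Setting ∂π_B/∂q_B = 0: 271 - 2q_B - (q_C + q_N) = 0.
Cinder's profit: π_C = (339 - Q)q_C - (110q_C). Setting ∂π_C/∂q_C = 0: 229 - 2q_C - (q_B + q_N) = 0.
Nimbus's profit: π_N = (339 - Q)q_N - (38q_N). Setting ∂π_N/∂q_N = 0: 301 - 2q_N - (q_B + q_C) = 0.
Adding the 3 first-order conditions: 801 − 4Q = 0, so Q = 801/4.
Back-substituting: q_B = (271 − 801/4) = 283/4, q_C = (229 − 801/4) = 115/4, q_N = (301 − 801/4) = 403/4.
Total output Q = 801/4, so price P = 339 - 801/4 = 555/4.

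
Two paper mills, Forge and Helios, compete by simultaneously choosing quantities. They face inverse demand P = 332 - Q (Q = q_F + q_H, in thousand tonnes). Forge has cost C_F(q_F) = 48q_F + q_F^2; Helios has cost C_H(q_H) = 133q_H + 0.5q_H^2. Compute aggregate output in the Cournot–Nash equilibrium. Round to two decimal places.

Forge's profit: π_F = (332 - Q)q_F - (48q_F + q_F²). Setting ∂π_F/∂q_F = 0: 284 - 4q_F - (q_H) = 0.
Helios's profit: π_H = (332 - Q)q_H - (133q_H + (1/2)q_H²). Setting ∂π_H/∂q_H = 0: 199 - 3q_H - (q_F) = 0.
Best responses: q_F = (284 - q_H)/4, q_H = (199 - q_F)/3.
Substituting one into the other gives q_F = 653/11 and q_H = 512/11.
Total output Q = 653/11 + 512/11 = 1165/11.

105.91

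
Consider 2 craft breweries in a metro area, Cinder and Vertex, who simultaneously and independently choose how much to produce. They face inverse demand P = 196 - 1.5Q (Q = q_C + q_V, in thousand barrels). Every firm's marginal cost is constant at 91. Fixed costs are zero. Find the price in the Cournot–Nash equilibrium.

126

A representative firm's profit is π_i = q_i(196 - 1.5Q) - 91q_i.
First-order condition (treating rivals' output as given): 105 - 3q_i - (3/2)q_j = 0.
By symmetry each firm produces the same amount; substituting q_j = q_i yields q_i = 105/(9/2) = 70/3.
Total output Q = 140/3, so price P = 196 - (3/2)·(140/3) = 126.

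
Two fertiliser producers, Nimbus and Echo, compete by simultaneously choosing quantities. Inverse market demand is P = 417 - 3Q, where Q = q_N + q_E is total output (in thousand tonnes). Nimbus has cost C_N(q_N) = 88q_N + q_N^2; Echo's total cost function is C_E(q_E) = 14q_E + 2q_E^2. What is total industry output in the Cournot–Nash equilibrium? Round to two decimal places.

60.82

Nimbus's profit: π_N = (417 - 3Q)q_N - (88q_N + q_N²). Setting ∂π_N/∂q_N = 0: 329 - 8q_N - 3(q_E) = 0.
Echo's first-order condition: 403 - 10q_E - 3(q_N) = 0.
Best responses: q_N = (329 - 3q_E)/8, q_E = (403 - 3q_N)/10.
Solving the pair: q_N = 29.3099, q_E = 31.5070.
Total output Q = 29.3099 + 31.5070 = 60.8169.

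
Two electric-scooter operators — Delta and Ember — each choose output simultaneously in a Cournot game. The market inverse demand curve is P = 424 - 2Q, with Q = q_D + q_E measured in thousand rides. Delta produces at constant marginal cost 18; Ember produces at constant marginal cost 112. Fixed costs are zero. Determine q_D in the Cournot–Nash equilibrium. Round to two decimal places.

83.33

Delta's profit: π_D = (424 - 2Q)q_D - (18q_D). Setting ∂π_D/∂q_D = 0: 406 - 4q_D - 2(q_E) = 0.
Ember's profit: π_E = (424 - 2Q)q_E - (112q_E). Setting ∂π_E/∂q_E = 0: 312 - 4q_E - 2(q_D) = 0.
Rearranging gives the reaction functions q_D = (406 - 2q_E)/4 and q_E = (312 - 2q_D)/4.
Substituting one into the other gives q_D = 250/3 and q_E = 109/3.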